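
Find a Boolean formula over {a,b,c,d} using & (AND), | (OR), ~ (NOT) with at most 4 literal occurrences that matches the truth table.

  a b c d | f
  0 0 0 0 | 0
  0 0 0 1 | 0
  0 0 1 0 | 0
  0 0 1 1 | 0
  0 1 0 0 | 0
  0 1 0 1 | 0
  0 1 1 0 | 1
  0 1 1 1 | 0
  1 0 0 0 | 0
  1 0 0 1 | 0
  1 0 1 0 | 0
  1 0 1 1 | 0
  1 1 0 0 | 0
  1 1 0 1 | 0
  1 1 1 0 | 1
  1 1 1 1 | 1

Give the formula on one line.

  ~d = 1010101010101010
  (~d | a) = 1010101011111111
  (b & c) = 0000001100000011
  ((~d | a) & (b & c)) = 0000001000000011

((~d | a) & (b & c))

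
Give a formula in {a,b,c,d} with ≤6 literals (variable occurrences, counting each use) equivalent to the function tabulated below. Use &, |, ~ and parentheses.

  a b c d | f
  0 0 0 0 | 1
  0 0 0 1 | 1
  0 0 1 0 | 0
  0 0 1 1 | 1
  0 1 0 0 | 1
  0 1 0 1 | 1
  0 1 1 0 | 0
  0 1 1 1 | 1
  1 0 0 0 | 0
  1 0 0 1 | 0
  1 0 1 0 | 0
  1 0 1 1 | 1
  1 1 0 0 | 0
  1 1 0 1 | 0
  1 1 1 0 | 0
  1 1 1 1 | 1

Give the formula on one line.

((c | ~a) & (d | ~c))

  ~a = 1111111100000000
  (c | ~a) = 1111111100110011
  ~c = 1100110011001100
  (d | ~c) = 1101110111011101
  ((c | ~a) & (d | ~c)) = 1101110100010001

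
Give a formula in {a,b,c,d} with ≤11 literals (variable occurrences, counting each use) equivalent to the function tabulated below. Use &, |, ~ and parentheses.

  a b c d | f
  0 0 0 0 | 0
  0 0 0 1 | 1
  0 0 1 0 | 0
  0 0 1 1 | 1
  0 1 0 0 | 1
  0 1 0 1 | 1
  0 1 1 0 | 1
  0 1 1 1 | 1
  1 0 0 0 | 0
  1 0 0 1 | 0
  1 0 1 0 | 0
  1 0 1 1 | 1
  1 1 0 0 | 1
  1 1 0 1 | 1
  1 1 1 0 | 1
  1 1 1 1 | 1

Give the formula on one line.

(((~a & d) | (((a & b) | d) & (a & c))) | b)

  ~a = 1111111100000000
  (~a & d) = 0101010100000000
  (a & b) = 0000000000001111
  ((a & b) | d) = 0101010101011111
  (a & c) = 0000000000110011
  (((a & b) | d) & (a & c)) = 0000000000010011
  ((~a & d) | (((a & b) | d) & (a & c))) = 0101010100010011
  (((~a & d) | (((a & b) | d) & (a & c))) | b) = 0101111100011111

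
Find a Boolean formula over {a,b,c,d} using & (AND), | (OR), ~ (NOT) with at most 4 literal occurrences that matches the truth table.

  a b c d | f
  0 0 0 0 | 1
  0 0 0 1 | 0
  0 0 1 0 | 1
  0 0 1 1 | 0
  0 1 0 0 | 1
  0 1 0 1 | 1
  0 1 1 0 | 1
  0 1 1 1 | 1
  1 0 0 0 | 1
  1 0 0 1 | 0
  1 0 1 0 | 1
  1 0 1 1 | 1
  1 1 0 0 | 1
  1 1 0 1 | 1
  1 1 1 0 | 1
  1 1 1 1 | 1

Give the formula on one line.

(b | (~d | (a & c)))

  ~d = 1010101010101010
  (a & c) = 0000000000110011
  (~d | (a & c)) = 1010101010111011
  (b | (~d | (a & c))) = 1010111110111111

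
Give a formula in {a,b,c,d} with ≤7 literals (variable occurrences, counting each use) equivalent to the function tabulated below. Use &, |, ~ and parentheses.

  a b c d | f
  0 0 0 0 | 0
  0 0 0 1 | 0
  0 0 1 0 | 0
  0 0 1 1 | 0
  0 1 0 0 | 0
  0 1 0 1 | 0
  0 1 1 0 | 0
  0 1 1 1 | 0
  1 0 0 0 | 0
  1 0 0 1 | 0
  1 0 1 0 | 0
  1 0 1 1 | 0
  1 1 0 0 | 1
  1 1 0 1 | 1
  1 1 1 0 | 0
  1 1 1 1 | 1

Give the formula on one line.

((((d | ~b) & a) | (~c & a)) & (a & b))

  ~b = 1111000011110000
  (d | ~b) = 1111010111110101
  ((d | ~b) & a) = 0000000011110101
  ~c = 1100110011001100
  (~c & a) = 0000000011001100
  (((d | ~b) & a) | (~c & a)) = 0000000011111101
  (a & b) = 0000000000001111
  ((((d | ~b) & a) | (~c & a)) & (a & b)) = 0000000000001101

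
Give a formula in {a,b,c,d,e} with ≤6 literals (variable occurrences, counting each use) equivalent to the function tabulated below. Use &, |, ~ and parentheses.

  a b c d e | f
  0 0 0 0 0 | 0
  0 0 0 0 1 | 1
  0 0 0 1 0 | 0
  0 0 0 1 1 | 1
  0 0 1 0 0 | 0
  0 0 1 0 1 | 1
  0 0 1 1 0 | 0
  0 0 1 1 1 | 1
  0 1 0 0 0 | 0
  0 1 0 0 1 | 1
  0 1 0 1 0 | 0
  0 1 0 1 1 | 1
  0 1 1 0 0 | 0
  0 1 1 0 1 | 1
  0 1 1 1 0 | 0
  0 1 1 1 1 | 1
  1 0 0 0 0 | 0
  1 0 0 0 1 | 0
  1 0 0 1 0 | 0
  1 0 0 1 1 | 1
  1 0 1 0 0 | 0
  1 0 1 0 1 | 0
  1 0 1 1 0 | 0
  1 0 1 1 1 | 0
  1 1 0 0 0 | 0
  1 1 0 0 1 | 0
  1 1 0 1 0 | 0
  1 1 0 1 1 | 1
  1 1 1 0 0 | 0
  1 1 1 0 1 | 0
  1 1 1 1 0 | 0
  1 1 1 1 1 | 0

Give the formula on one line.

  ~c = 11110000111100001111000011110000
  (d & ~c) = 00110000001100000011000000110000
  ~a = 11111111111111110000000000000000
  ((d & ~c) | ~a) = 11111111111111110011000000110000
  (((d & ~c) | ~a) & e) = 01010101010101010001000000010000

(((d & ~c) | ~a) & e)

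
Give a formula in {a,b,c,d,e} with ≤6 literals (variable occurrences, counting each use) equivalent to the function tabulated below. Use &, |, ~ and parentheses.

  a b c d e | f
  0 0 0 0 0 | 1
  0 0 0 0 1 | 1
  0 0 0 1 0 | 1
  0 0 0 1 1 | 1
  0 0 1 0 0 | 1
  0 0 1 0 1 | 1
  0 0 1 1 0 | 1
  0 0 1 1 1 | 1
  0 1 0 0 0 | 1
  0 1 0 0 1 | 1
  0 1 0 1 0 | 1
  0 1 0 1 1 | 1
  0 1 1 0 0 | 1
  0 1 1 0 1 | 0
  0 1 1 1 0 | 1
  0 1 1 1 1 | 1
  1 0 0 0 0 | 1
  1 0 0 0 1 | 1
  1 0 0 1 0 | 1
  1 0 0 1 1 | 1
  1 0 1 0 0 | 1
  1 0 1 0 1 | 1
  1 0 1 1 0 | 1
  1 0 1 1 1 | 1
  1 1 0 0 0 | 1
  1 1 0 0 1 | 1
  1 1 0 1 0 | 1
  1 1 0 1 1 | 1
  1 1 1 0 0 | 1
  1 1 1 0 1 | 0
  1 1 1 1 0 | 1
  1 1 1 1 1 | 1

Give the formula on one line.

  ~e = 10101010101010101010101010101010
  ~c = 11110000111100001111000011110000
  ~b = 11111111000000001111111100000000
  (~c | ~b) = 11111111111100001111111111110000
  (d | (~c | ~b)) = 11111111111100111111111111110011
  (~e | (d | (~c | ~b))) = 11111111111110111111111111111011

(~e | (d | (~c | ~b)))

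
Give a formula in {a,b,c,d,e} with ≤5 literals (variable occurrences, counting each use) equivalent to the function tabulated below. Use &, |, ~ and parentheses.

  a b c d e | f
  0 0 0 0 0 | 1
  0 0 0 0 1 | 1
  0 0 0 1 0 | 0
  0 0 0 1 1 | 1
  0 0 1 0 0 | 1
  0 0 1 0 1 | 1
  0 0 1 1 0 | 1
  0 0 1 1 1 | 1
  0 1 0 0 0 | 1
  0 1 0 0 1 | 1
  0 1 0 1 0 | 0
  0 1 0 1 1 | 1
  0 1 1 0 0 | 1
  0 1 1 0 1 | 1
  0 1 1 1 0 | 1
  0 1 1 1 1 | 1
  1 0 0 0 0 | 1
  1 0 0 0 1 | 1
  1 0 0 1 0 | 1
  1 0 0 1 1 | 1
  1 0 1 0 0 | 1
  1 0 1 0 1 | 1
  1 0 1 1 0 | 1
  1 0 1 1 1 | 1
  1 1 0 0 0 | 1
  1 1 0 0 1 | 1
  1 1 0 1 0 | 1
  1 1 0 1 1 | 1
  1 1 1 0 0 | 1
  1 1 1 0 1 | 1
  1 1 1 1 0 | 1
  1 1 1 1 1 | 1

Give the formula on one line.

  ~d = 11001100110011001100110011001100
  (e | ~d) = 11011101110111011101110111011101
  (c | a) = 00001111000011111111111111111111
  ((e | ~d) | (c | a)) = 11011111110111111111111111111111

((e | ~d) | (c | a))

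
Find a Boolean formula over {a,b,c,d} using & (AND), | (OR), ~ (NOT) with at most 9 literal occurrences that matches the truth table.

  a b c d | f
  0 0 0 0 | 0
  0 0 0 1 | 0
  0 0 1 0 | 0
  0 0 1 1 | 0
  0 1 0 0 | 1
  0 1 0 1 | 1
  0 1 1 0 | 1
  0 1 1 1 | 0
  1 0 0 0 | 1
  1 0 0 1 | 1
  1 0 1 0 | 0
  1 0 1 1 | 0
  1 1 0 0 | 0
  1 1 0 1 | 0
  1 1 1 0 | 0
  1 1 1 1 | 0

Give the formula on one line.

  ~a = 1111111100000000
  ~d = 1010101010101010
  ~c = 1100110011001100
  (~d | ~c) = 1110111011101110
  (b & (~d | ~c)) = 0000111000001110
  (~a & (b & (~d | ~c))) = 0000111000000000
  ~b = 1111000011110000
  (c | a) = 0011001111111111
  (~b & (c | a)) = 0011000011110000
  ((~b & (c | a)) & ~c) = 0000000011000000
  ((~a & (b & (~d | ~c))) | ((~b & (c | a)) & ~c)) = 0000111011000000

((~a & (b & (~d | ~c))) | ((~b & (c | a)) & ~c))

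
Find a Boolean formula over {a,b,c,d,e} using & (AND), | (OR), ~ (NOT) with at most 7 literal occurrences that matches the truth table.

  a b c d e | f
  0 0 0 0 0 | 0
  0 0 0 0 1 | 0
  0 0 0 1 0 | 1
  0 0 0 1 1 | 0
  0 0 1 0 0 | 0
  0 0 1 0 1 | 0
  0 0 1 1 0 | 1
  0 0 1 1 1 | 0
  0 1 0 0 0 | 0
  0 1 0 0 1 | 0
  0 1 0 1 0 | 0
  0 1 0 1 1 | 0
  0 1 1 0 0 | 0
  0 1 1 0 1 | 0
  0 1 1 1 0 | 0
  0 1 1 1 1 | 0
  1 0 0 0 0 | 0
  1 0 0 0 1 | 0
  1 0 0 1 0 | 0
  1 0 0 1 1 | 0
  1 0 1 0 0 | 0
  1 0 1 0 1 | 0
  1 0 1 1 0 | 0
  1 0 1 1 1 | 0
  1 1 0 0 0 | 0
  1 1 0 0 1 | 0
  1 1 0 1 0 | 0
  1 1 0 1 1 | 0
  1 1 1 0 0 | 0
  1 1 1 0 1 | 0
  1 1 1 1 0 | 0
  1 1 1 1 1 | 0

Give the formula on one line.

(((a & d) | (~e & ~a)) & ((d & ~a) & ~b))

  (a & d) = 00000000000000000011001100110011
  ~e = 10101010101010101010101010101010
  ~a = 11111111111111110000000000000000
  (~e & ~a) = 10101010101010100000000000000000
  ((a & d) | (~e & ~a)) = 10101010101010100011001100110011
  (d & ~a) = 00110011001100110000000000000000
  ~b = 11111111000000001111111100000000
  ((d & ~a) & ~b) = 00110011000000000000000000000000
  (((a & d) | (~e & ~a)) & ((d & ~a) & ~b)) = 00100010000000000000000000000000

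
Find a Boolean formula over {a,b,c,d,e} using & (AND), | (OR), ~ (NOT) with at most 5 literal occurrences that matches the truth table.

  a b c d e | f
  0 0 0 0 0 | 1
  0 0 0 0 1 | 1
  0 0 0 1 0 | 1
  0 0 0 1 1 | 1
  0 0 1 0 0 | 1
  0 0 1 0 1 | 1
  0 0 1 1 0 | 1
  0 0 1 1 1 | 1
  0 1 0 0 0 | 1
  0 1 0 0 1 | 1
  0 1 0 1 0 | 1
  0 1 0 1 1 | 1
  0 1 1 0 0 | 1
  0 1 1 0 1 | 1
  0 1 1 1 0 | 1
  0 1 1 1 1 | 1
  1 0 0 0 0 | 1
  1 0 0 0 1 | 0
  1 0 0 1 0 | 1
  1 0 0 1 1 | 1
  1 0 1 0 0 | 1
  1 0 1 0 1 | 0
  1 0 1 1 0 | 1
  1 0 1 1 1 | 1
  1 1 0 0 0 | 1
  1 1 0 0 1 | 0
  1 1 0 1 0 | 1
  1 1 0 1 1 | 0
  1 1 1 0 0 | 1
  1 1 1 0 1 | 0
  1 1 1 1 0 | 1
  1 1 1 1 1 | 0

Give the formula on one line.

  ~b = 11111111000000001111111100000000
  (~b & d) = 00110011000000000011001100000000
  ~a = 11111111111111110000000000000000
  ((~b & d) | ~a) = 11111111111111110011001100000000
  ~e = 10101010101010101010101010101010
  (((~b & d) | ~a) | ~e) = 11111111111111111011101110101010

(((~b & d) | ~a) | ~e)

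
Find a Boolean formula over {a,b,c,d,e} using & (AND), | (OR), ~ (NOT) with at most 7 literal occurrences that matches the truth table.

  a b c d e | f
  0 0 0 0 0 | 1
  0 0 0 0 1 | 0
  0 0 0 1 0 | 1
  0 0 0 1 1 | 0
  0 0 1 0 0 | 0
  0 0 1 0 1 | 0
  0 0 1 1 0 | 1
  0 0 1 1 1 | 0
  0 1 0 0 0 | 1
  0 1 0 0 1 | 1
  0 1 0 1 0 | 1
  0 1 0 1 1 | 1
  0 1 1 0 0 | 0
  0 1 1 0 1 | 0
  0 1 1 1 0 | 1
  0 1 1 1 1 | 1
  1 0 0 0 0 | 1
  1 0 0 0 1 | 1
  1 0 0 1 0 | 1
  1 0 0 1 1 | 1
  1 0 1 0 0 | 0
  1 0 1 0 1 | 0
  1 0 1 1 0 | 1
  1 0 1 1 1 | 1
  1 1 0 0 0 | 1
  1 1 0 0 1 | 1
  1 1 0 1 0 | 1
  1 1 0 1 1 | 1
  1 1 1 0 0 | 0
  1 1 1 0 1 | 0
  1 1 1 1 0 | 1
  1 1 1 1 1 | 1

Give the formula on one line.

((~c | d) & (((a & ~b) | b) | ~e))

  ~c = 11110000111100001111000011110000
  (~c | d) = 11110011111100111111001111110011
  ~b = 11111111000000001111111100000000
  (a & ~b) = 00000000000000001111111100000000
  ((a & ~b) | b) = 00000000111111111111111111111111
  ~e = 10101010101010101010101010101010
  (((a & ~b) | b) | ~e) = 10101010111111111111111111111111
  ((~c | d) & (((a & ~b) | b) | ~e)) = 10100010111100111111001111110011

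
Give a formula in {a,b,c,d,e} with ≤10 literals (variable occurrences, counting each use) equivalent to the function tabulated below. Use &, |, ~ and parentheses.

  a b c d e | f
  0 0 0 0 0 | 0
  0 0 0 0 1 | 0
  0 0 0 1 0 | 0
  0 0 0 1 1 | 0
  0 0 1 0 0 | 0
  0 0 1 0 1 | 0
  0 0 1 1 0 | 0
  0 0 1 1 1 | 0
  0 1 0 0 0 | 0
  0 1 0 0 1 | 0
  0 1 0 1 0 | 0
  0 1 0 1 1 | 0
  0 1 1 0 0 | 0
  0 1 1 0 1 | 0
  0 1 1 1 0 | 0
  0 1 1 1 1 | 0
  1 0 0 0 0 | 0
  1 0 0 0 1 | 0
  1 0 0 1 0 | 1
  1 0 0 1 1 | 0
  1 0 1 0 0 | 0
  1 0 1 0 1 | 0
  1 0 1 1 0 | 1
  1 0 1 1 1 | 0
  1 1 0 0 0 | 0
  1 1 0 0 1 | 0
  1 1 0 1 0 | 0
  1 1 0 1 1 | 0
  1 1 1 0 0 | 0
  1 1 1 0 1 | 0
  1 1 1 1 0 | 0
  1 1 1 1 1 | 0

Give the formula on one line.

  ~e = 10101010101010101010101010101010
  (~e & a) = 00000000000000001010101010101010
  ~b = 11111111000000001111111100000000
  (e & ~b) = 01010101000000000101010100000000
  (a | (e & ~b)) = 01010101000000001111111111111111
  ((a | (e & ~b)) & ~b) = 01010101000000001111111100000000
  (d & ((a | (e & ~b)) & ~b)) = 00010001000000000011001100000000
  ((~e & a) & (d & ((a | (e & ~b)) & ~b))) = 00000000000000000010001000000000

((~e & a) & (d & ((a | (e & ~b)) & ~b)))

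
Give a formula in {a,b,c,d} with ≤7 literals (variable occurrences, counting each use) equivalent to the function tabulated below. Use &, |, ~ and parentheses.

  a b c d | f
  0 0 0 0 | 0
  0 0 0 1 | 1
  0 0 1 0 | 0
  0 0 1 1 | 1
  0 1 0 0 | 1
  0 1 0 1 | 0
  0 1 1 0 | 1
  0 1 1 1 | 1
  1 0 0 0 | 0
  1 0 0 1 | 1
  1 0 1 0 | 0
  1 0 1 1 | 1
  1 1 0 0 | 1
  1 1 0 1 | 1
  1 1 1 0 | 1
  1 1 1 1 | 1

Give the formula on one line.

((~d & b) | (d & (c | (~b | a))))

  ~d = 1010101010101010
  (~d & b) = 0000101000001010
  ~b = 1111000011110000
  (~b | a) = 1111000011111111
  (c | (~b | a)) = 1111001111111111
  (d & (c | (~b | a))) = 0101000101010101
  ((~d & b) | (d & (c | (~b | a)))) = 0101101101011111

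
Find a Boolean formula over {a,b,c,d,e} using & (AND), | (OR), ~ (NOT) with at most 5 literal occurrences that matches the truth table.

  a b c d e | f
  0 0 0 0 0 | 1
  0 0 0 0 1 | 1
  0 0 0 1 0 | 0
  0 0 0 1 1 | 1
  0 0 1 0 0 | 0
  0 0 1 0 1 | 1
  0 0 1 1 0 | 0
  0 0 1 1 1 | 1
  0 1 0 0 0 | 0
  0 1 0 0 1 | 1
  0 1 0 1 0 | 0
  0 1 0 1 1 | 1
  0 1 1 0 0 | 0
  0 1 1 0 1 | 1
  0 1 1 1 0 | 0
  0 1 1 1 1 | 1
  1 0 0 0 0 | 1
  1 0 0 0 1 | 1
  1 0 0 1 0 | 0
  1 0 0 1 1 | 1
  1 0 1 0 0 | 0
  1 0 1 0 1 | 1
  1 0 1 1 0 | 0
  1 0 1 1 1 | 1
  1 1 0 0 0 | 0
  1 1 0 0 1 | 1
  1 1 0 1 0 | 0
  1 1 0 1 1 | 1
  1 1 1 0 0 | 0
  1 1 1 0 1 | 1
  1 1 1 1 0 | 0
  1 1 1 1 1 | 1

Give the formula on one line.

  ~d = 11001100110011001100110011001100
  ~c = 11110000111100001111000011110000
  ~b = 11111111000000001111111100000000
  (~c & ~b) = 11110000000000001111000000000000
  (~d & (~c & ~b)) = 11000000000000001100000000000000
  ((~d & (~c & ~b)) | e) = 11010101010101011101010101010101

((~d & (~c & ~b)) | e)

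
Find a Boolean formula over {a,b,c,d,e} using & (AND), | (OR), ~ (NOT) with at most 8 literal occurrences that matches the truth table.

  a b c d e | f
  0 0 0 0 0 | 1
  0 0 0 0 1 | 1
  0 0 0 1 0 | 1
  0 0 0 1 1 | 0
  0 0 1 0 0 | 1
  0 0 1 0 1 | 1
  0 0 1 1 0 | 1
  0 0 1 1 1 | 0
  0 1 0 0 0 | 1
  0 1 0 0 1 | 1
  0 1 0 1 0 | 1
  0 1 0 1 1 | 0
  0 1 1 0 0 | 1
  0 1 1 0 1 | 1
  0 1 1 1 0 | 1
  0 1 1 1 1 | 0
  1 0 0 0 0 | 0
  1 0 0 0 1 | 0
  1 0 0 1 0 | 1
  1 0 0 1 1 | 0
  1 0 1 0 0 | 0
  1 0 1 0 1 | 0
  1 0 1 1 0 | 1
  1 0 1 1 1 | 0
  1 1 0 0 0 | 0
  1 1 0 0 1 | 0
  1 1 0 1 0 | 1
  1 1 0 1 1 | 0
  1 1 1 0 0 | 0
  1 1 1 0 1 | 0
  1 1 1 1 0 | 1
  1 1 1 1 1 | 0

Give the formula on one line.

(((e | d) & ~e) | (~a & ~d))

  (e | d) = 01110111011101110111011101110111
  ~e = 10101010101010101010101010101010
  ((e | d) & ~e) = 00100010001000100010001000100010
  ~a = 11111111111111110000000000000000
  ~d = 11001100110011001100110011001100
  (~a & ~d) = 11001100110011000000000000000000
  (((e | d) & ~e) | (~a & ~d)) = 11101110111011100010001000100010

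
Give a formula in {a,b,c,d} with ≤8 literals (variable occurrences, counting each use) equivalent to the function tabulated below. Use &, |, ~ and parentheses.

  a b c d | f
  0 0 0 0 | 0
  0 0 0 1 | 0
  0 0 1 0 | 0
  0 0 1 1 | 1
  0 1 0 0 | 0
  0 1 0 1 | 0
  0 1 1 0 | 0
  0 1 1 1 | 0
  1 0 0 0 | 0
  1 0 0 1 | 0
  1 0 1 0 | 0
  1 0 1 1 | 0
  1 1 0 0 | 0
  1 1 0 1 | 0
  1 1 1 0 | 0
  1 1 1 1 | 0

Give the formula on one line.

((b | ((~b & ~a) & d)) & ((~c | (c & ~b)) & c))

  ~b = 1111000011110000
  ~a = 1111111100000000
  (~b & ~a) = 1111000000000000
  ((~b & ~a) & d) = 0101000000000000
  (b | ((~b & ~a) & d)) = 0101111100001111
  ~c = 1100110011001100
  (c & ~b) = 0011000000110000
  (~c | (c & ~b)) = 1111110011111100
  ((~c | (c & ~b)) & c) = 0011000000110000
  ((b | ((~b & ~a) & d)) & ((~c | (c & ~b)) & c)) = 0001000000000000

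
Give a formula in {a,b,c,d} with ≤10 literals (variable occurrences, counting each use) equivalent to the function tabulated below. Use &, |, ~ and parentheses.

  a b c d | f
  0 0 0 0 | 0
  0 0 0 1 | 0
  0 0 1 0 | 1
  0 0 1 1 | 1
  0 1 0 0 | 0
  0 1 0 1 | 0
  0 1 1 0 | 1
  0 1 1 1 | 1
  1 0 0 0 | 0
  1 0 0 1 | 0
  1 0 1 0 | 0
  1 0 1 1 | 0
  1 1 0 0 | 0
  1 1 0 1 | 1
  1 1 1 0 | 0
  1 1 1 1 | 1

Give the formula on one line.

  ~a = 1111111100000000
  (c & ~a) = 0011001100000000
  (b & d) = 0000010100000101
  (b & c) = 0000001100000011
  ((b & c) | a) = 0000001111111111
  ((b & d) & ((b & c) | a)) = 0000000100000101
  ((c & ~a) | ((b & d) & ((b & c) | a))) = 0011001100000101

((c & ~a) | ((b & d) & ((b & c) | a)))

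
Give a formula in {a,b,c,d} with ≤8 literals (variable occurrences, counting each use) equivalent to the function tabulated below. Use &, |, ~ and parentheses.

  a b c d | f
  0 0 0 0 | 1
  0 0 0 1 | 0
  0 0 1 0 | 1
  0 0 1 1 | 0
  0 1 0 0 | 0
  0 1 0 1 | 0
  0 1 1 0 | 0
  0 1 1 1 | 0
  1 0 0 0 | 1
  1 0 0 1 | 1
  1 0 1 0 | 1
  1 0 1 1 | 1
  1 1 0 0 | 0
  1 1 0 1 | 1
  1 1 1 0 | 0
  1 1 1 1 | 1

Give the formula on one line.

(((d | ~a) & a) | (~d & ~b))

  ~a = 1111111100000000
  (d | ~a) = 1111111101010101
  ((d | ~a) & a) = 0000000001010101
  ~d = 1010101010101010
  ~b = 1111000011110000
  (~d & ~b) = 1010000010100000
  (((d | ~a) & a) | (~d & ~b)) = 1010000011110101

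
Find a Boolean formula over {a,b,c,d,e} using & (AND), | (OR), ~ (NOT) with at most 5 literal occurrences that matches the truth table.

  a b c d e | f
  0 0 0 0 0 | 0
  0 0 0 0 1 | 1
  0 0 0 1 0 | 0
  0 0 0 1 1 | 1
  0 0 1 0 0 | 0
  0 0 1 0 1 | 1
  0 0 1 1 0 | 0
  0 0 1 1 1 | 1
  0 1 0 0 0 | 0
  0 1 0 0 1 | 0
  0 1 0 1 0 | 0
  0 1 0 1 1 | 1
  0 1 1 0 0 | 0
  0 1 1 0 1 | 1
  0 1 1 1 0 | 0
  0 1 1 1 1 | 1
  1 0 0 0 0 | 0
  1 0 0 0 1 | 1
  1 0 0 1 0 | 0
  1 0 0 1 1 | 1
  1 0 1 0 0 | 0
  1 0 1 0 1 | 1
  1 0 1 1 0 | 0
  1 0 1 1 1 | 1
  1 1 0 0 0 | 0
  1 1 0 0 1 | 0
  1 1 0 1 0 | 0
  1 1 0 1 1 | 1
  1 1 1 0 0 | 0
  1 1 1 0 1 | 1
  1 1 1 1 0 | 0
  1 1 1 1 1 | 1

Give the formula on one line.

  (d & b) = 00000000001100110000000000110011
  ~b = 11111111000000001111111100000000
  (c | ~b) = 11111111000011111111111100001111
  ((d & b) | (c | ~b)) = 11111111001111111111111100111111
  (e & ((d & b) | (c | ~b))) = 01010101000101010101010100010101

(e & ((d & b) | (c | ~b)))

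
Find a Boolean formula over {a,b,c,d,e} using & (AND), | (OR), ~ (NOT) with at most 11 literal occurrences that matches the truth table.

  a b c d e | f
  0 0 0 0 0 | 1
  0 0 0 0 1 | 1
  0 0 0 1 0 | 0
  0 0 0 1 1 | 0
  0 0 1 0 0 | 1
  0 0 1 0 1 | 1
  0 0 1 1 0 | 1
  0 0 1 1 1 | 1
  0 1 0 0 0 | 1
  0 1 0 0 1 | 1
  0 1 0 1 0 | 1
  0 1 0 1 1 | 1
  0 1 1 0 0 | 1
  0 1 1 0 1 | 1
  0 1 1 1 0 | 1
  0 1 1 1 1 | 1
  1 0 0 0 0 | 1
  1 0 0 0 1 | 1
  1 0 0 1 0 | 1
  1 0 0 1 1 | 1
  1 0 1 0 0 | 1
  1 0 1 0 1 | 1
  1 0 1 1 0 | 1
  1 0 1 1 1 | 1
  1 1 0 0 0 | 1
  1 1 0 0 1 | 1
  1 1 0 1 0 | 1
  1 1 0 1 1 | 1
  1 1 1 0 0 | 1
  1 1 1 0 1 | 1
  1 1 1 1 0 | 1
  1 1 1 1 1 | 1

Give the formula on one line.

  ~e = 10101010101010101010101010101010
  ~d = 11001100110011001100110011001100
  (~e & ~d) = 10001000100010001000100010001000
  ((~e & ~d) & b) = 00000000100010000000000010001000
  (c | a) = 00001111000011111111111111111111
  ~b = 11111111000000001111111100000000
  (~b & ~d) = 11001100000000001100110000000000
  ((c | a) | (~b & ~d)) = 11001111000011111111111111111111
  (((~e & ~d) & b) | ((c | a) | (~b & ~d))) = 11001111100011111111111111111111
  (c | b) = 00001111111111110000111111111111
  ((((~e & ~d) & b) | ((c | a) | (~b & ~d))) | (c | b)) = 11001111111111111111111111111111

((((~e & ~d) & b) | ((c | a) | (~b & ~d))) | (c | b))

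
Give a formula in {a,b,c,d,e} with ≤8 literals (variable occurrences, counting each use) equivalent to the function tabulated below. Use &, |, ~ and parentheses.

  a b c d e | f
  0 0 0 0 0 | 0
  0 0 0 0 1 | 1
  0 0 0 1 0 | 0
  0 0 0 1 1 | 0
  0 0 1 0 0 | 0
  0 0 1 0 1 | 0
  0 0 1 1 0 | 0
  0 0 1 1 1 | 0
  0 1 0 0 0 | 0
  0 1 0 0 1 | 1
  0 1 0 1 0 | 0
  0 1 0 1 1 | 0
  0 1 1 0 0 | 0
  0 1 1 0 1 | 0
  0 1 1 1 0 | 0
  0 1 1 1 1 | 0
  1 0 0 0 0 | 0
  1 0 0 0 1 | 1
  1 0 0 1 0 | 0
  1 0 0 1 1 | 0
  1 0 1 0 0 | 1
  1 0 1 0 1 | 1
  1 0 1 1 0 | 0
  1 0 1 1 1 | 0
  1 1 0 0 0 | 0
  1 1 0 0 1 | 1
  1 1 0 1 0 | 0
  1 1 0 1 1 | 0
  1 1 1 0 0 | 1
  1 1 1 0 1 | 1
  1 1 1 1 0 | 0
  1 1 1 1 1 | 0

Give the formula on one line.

  ~d = 11001100110011001100110011001100
  (c & a) = 00000000000000000000111100001111
  ~c = 11110000111100001111000011110000
  (e & ~d) = 01000100010001000100010001000100
  (~c & (e & ~d)) = 01000000010000000100000001000000
  ((c & a) | (~c & (e & ~d))) = 01000000010000000100111101001111
  (~d & ((c & a) | (~c & (e & ~d)))) = 01000000010000000100110001001100

(~d & ((c & a) | (~c & (e & ~d))))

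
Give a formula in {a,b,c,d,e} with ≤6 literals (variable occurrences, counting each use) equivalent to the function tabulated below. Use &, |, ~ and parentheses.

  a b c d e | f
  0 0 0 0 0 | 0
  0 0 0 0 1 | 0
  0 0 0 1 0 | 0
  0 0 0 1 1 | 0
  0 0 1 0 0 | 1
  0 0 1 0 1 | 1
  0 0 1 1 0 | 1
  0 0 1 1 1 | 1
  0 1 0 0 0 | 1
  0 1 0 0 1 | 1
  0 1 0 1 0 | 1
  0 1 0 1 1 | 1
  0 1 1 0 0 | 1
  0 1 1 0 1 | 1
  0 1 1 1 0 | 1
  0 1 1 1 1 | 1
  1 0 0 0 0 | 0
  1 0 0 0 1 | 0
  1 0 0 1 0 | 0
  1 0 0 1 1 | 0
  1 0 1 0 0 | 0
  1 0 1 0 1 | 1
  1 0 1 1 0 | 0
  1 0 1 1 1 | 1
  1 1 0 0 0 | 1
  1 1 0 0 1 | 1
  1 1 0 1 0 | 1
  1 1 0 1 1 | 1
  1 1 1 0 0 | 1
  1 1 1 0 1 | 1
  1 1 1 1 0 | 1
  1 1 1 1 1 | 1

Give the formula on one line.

  ~a = 11111111111111110000000000000000
  (~a | e) = 11111111111111110101010101010101
  ((~a | e) & c) = 00001111000011110000010100000101
  (b | ((~a | e) & c)) = 00001111111111110000010111111111

(b | ((~a | e) & c))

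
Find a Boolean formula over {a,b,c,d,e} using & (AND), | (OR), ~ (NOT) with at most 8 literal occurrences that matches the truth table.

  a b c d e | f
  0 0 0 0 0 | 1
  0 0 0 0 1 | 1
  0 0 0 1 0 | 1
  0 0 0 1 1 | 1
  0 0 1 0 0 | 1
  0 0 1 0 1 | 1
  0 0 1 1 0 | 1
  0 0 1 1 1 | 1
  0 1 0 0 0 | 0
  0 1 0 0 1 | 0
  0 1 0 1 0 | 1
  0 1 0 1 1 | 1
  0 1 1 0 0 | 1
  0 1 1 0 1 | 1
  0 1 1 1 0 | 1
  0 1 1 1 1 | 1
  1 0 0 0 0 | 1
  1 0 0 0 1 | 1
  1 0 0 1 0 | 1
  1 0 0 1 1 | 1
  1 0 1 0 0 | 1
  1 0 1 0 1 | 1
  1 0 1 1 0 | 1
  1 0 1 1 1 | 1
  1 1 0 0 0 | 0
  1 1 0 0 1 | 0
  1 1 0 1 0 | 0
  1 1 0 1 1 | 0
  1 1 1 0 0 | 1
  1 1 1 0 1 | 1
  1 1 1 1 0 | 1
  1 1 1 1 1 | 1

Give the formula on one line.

(c | ((((~b & ~a) | (~a & (~c & d))) | ~b) & ~c))

  ~b = 11111111000000001111111100000000
  ~a = 11111111111111110000000000000000
  (~b & ~a) = 11111111000000000000000000000000
  ~c = 11110000111100001111000011110000
  (~c & d) = 00110000001100000011000000110000
  (~a & (~c & d)) = 00110000001100000000000000000000
  ((~b & ~a) | (~a & (~c & d))) = 11111111001100000000000000000000
  (((~b & ~a) | (~a & (~c & d))) | ~b) = 11111111001100001111111100000000
  ((((~b & ~a) | (~a & (~c & d))) | ~b) & ~c) = 11110000001100001111000000000000
  (c | ((((~b & ~a) | (~a & (~c & d))) | ~b) & ~c)) = 11111111001111111111111100001111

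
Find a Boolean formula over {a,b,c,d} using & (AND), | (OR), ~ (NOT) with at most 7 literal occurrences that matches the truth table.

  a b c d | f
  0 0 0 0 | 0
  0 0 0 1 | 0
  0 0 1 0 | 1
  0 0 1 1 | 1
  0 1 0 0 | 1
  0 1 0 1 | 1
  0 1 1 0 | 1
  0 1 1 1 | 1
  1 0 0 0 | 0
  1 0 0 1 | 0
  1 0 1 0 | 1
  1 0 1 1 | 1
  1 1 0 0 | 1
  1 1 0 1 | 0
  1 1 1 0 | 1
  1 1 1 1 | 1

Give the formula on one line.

((c | (~a & b)) | (c | (~d & (b | c))))

  ~a = 1111111100000000
  (~a & b) = 0000111100000000
  (c | (~a & b)) = 0011111100110011
  ~d = 1010101010101010
  (b | c) = 0011111100111111
  (~d & (b | c)) = 0010101000101010
  (c | (~d & (b | c))) = 0011101100111011
  ((c | (~a & b)) | (c | (~d & (b | c)))) = 0011111100111011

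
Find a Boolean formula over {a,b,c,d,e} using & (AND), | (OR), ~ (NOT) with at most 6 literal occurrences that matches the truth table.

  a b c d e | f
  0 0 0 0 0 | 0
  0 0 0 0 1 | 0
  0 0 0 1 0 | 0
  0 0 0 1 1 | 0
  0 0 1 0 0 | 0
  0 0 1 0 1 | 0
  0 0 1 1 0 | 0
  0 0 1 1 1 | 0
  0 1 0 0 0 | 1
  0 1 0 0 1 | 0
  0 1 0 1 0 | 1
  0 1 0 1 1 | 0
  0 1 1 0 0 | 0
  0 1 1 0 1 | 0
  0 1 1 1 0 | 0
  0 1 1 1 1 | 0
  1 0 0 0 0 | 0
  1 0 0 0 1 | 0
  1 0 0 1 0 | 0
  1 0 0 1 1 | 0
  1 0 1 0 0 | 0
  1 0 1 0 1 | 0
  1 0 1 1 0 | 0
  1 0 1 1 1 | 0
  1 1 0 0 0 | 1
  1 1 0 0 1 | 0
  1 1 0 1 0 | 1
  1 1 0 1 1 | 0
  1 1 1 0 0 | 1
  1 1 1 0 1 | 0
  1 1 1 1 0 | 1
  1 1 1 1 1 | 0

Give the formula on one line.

((b & (~c | a)) & ~e)

  ~c = 11110000111100001111000011110000
  (~c | a) = 11110000111100001111111111111111
  (b & (~c | a)) = 00000000111100000000000011111111
  ~e = 10101010101010101010101010101010
  ((b & (~c | a)) & ~e) = 00000000101000000000000010101010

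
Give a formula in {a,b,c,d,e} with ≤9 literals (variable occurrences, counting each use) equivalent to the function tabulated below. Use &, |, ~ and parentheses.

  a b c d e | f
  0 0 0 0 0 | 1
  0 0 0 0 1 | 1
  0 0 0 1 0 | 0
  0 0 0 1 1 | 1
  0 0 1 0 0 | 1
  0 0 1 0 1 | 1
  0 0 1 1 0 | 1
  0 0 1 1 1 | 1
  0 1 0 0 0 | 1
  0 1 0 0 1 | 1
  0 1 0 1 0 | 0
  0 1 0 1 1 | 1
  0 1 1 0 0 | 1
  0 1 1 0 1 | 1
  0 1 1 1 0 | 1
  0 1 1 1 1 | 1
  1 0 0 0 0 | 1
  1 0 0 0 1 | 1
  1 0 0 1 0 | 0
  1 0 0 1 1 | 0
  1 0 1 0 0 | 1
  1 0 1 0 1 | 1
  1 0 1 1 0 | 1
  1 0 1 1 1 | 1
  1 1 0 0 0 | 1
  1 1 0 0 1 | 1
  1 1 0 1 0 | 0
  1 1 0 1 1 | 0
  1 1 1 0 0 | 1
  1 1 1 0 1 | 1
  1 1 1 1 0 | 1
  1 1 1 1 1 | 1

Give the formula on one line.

(((e | c) & ((c | (~e | ~a)) & (d | ~c))) | ~d)

  (e | c) = 01011111010111110101111101011111
  ~e = 10101010101010101010101010101010
  ~a = 11111111111111110000000000000000
  (~e | ~a) = 11111111111111111010101010101010
  (c | (~e | ~a)) = 11111111111111111010111110101111
  ~c = 11110000111100001111000011110000
  (d | ~c) = 11110011111100111111001111110011
  ((c | (~e | ~a)) & (d | ~c)) = 11110011111100111010001110100011
  ((e | c) & ((c | (~e | ~a)) & (d | ~c))) = 01010011010100110000001100000011
  ~d = 11001100110011001100110011001100
  (((e | c) & ((c | (~e | ~a)) & (d | ~c))) | ~d) = 11011111110111111100111111001111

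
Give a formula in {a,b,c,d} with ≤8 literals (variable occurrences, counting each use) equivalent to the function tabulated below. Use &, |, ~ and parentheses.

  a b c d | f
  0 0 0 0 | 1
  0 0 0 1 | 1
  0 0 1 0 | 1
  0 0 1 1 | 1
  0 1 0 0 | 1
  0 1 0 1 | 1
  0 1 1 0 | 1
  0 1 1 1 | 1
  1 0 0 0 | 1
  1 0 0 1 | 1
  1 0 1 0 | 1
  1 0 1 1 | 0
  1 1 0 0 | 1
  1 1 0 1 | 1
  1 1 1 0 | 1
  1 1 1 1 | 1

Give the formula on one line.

(b | ((~a | ~d) | ((c | ~b) & ~c)))

  ~a = 1111111100000000
  ~d = 1010101010101010
  (~a | ~d) = 1111111110101010
  ~b = 1111000011110000
  (c | ~b) = 1111001111110011
  ~c = 1100110011001100
  ((c | ~b) & ~c) = 1100000011000000
  ((~a | ~d) | ((c | ~b) & ~c)) = 1111111111101010
  (b | ((~a | ~d) | ((c | ~b) & ~c))) = 1111111111101111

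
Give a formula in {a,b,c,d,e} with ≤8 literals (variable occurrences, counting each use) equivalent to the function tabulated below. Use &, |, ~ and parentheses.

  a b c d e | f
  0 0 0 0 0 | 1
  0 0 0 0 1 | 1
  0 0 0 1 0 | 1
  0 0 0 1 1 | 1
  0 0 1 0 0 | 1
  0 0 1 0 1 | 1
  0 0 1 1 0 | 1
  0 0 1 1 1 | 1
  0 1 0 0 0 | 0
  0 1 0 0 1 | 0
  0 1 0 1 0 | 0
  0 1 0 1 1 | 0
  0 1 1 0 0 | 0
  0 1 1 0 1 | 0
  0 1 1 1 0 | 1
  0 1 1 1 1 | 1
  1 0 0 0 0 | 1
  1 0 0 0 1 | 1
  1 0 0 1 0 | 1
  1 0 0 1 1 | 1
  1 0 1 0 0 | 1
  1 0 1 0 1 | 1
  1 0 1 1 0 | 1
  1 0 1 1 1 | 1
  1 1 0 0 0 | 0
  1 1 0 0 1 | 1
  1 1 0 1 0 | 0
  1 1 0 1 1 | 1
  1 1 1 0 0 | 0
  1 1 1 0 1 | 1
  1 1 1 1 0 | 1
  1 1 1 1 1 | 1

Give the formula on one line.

(((a & e) | (d & c)) | ~b)

  (a & e) = 00000000000000000101010101010101
  (d & c) = 00000011000000110000001100000011
  ((a & e) | (d & c)) = 00000011000000110101011101010111
  ~b = 11111111000000001111111100000000
  (((a & e) | (d & c)) | ~b) = 11111111000000111111111101010111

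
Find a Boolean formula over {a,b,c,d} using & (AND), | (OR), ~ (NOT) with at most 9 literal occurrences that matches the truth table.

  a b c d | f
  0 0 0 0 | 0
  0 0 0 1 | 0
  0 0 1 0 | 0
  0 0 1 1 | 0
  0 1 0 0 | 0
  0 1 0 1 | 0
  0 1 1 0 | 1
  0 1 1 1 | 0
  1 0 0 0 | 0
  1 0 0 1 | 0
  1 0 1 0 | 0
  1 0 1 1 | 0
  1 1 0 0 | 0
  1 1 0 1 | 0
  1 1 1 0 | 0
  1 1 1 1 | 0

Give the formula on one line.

  ~d = 1010101010101010
  (c & ~d) = 0010001000100010
  (b & (c & ~d)) = 0000001000000010
  ~a = 1111111100000000
  ~c = 1100110011001100
  (~c | b) = 1100111111001111
  (~a & (~c | b)) = 1100111100000000
  ((b & (c & ~d)) & (~a & (~c | b))) = 0000001000000000

((b & (c & ~d)) & (~a & (~c | b)))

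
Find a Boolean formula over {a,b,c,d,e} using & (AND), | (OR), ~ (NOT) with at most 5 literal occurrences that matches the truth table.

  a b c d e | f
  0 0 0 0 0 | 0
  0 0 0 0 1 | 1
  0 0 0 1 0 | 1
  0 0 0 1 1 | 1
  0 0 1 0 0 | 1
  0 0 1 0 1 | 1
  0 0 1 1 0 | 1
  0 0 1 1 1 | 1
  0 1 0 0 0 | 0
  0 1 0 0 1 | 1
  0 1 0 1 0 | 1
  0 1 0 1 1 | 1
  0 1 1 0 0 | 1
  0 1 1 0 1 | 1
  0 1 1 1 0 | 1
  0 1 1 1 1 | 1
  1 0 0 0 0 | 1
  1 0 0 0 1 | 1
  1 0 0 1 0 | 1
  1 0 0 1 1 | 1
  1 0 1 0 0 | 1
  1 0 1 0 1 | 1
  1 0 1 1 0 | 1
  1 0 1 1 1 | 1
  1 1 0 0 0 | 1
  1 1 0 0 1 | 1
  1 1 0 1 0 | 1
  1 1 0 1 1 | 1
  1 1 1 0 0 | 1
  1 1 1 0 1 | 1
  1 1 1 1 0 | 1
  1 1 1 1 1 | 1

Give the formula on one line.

  (e | d) = 01110111011101110111011101110111
  (d | c) = 00111111001111110011111100111111
  ((d | c) | a) = 00111111001111111111111111111111
  ((e | d) | ((d | c) | a)) = 01111111011111111111111111111111

((e | d) | ((d | c) | a))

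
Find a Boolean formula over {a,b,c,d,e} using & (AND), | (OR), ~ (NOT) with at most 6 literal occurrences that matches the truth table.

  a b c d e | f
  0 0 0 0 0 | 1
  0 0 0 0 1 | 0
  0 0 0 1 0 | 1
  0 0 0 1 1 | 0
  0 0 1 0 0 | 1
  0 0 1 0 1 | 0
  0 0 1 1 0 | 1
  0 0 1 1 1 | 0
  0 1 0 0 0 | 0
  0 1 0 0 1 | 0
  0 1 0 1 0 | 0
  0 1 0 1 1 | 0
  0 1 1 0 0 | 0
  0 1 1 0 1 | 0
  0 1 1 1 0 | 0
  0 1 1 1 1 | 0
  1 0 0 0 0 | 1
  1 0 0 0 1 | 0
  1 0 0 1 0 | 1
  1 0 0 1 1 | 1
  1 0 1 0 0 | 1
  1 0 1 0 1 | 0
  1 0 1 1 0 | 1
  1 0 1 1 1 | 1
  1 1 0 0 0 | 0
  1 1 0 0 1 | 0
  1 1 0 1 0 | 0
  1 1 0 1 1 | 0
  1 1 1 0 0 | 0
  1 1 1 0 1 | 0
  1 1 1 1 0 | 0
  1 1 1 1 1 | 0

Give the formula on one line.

  ~b = 11111111000000001111111100000000
  ~e = 10101010101010101010101010101010
  (d | b) = 00110011111111110011001111111111
  ((d | b) & a) = 00000000000000000011001111111111
  (~e | ((d | b) & a)) = 10101010101010101011101111111111
  (~b & (~e | ((d | b) & a))) = 10101010000000001011101100000000

(~b & (~e | ((d | b) & a)))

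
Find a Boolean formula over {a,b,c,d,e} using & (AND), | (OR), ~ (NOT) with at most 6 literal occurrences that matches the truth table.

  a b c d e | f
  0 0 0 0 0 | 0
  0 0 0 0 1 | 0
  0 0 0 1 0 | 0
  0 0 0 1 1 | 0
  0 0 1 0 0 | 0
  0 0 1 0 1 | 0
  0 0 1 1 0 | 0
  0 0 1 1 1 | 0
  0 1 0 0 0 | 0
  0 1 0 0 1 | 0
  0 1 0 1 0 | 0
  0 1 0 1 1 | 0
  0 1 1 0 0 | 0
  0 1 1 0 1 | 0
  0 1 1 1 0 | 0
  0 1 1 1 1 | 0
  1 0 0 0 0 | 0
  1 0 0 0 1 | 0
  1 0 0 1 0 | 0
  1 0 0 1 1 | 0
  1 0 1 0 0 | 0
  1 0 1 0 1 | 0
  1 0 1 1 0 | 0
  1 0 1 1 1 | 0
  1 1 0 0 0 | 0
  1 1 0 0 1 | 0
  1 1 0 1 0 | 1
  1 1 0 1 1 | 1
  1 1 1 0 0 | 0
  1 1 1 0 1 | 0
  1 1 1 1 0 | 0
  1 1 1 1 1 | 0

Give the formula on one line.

(((d & a) & ~c) & (c | b))

  (d & a) = 00000000000000000011001100110011
  ~c = 11110000111100001111000011110000
  ((d & a) & ~c) = 00000000000000000011000000110000
  (c | b) = 00001111111111110000111111111111
  (((d & a) & ~c) & (c | b)) = 00000000000000000000000000110000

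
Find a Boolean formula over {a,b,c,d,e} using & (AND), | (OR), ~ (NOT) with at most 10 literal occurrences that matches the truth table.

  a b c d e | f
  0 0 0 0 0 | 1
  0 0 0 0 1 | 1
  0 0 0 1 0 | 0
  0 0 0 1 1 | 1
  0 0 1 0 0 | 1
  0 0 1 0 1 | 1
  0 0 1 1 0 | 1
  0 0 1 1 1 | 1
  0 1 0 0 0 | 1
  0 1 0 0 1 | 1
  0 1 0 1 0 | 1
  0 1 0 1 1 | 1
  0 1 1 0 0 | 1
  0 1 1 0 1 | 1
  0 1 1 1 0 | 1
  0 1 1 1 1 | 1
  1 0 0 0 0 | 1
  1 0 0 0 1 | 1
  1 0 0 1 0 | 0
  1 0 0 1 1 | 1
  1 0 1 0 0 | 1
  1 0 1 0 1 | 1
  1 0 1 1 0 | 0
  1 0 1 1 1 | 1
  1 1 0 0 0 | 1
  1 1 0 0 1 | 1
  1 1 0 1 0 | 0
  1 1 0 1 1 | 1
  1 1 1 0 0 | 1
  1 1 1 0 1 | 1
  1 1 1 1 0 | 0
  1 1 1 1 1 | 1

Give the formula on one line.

((((b | e) | (a | c)) & (~a | e)) | ~d)

  (b | e) = 01010101111111110101010111111111
  (a | c) = 00001111000011111111111111111111
  ((b | e) | (a | c)) = 01011111111111111111111111111111
  ~a = 11111111111111110000000000000000
  (~a | e) = 11111111111111110101010101010101
  (((b | e) | (a | c)) & (~a | e)) = 01011111111111110101010101010101
  ~d = 11001100110011001100110011001100
  ((((b | e) | (a | c)) & (~a | e)) | ~d) = 11011111111111111101110111011101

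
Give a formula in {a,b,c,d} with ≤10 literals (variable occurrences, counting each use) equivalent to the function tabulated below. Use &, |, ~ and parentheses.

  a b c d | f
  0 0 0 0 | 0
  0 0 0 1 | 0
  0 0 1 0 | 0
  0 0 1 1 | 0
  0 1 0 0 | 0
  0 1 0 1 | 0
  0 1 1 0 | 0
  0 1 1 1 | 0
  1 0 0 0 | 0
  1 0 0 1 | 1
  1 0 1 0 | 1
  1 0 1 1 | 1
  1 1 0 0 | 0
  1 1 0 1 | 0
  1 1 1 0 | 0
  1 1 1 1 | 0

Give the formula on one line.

(((((c & ~b) | d) & ((~c & ~b) | a)) & ~b) & a)

  ~b = 1111000011110000
  (c & ~b) = 0011000000110000
  ((c & ~b) | d) = 0111010101110101
  ~c = 1100110011001100
  (~c & ~b) = 1100000011000000
  ((~c & ~b) | a) = 1100000011111111
  (((c & ~b) | d) & ((~c & ~b) | a)) = 0100000001110101
  ((((c & ~b) | d) & ((~c & ~b) | a)) & ~b) = 0100000001110000
  (((((c & ~b) | d) & ((~c & ~b) | a)) & ~b) & a) = 0000000001110000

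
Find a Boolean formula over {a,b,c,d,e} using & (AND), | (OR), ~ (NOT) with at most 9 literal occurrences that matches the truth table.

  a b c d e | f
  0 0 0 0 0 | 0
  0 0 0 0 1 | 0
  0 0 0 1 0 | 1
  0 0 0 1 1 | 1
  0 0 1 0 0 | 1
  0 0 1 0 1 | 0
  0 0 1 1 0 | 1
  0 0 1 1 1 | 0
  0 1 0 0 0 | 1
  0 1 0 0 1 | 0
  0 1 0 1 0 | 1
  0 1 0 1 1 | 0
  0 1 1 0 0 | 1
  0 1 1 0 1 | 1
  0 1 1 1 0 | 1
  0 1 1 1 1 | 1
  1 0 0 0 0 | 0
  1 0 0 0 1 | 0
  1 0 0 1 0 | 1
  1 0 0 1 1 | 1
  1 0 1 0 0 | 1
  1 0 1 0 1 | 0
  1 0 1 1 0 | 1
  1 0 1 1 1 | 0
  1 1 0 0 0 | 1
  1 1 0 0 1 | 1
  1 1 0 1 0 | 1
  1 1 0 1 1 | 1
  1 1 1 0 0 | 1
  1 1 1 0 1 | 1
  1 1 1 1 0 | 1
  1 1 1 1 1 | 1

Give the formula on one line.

((((~e & c) | b) | (d & ~c)) & ((c | ~e) | (~b | a)))

  ~e = 10101010101010101010101010101010
  (~e & c) = 00001010000010100000101000001010
  ((~e & c) | b) = 00001010111111110000101011111111
  ~c = 11110000111100001111000011110000
  (d & ~c) = 00110000001100000011000000110000
  (((~e & c) | b) | (d & ~c)) = 00111010111111110011101011111111
  (c | ~e) = 10101111101011111010111110101111
  ~b = 11111111000000001111111100000000
  (~b | a) = 11111111000000001111111111111111
  ((c | ~e) | (~b | a)) = 11111111101011111111111111111111
  ((((~e & c) | b) | (d & ~c)) & ((c | ~e) | (~b | a))) = 00111010101011110011101011111111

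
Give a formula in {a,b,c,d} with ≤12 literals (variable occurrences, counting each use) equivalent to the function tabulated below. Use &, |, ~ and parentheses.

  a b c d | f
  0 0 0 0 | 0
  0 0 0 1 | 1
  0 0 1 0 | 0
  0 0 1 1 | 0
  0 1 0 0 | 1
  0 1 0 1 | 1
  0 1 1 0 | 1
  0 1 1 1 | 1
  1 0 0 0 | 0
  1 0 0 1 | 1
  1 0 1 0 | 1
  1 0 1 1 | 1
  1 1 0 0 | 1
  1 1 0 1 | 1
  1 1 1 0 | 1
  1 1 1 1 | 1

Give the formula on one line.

((((~c | a) | (d & b)) & ((c | d) | b)) | (b & c))

  ~c = 1100110011001100
  (~c | a) = 1100110011111111
  (d & b) = 0000010100000101
  ((~c | a) | (d & b)) = 1100110111111111
  (c | d) = 0111011101110111
  ((c | d) | b) = 0111111101111111
  (((~c | a) | (d & b)) & ((c | d) | b)) = 0100110101111111
  (b & c) = 0000001100000011
  ((((~c | a) | (d & b)) & ((c | d) | b)) | (b & c)) = 0100111101111111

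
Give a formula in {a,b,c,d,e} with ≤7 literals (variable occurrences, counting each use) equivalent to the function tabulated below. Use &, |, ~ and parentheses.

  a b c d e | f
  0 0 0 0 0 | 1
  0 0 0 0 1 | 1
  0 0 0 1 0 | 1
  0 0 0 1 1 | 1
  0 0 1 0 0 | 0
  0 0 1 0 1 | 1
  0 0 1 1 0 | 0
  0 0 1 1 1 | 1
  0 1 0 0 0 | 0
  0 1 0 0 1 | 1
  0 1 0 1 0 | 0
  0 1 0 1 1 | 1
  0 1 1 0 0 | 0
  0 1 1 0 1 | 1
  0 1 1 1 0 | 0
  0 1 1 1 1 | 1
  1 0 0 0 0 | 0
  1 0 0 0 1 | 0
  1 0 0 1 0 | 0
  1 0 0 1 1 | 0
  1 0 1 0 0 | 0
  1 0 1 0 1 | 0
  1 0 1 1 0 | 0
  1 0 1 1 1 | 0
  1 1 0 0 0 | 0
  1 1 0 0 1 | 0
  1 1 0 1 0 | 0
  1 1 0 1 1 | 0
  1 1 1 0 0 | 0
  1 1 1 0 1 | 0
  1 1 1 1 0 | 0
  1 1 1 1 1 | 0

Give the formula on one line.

  ~b = 11111111000000001111111100000000
  ~c = 11110000111100001111000011110000
  (~b & ~c) = 11110000000000001111000000000000
  ((~b & ~c) | e) = 11110101010101011111010101010101
  ~a = 11111111111111110000000000000000
  (((~b & ~c) | e) & ~a) = 11110101010101010000000000000000

(((~b & ~c) | e) & ~a)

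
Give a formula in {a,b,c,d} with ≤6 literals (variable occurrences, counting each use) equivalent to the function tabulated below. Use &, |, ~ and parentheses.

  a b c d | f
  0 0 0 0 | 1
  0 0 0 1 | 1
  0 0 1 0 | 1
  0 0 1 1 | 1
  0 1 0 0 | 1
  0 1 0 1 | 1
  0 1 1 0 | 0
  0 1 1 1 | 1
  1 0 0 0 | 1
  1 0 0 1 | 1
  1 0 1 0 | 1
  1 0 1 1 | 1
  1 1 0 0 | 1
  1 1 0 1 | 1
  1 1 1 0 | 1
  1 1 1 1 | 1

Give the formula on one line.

((~b | (~c | a)) | (~b | d))

  ~b = 1111000011110000
  ~c = 1100110011001100
  (~c | a) = 1100110011111111
  (~b | (~c | a)) = 1111110011111111
  (~b | d) = 1111010111110101
  ((~b | (~c | a)) | (~b | d)) = 1111110111111111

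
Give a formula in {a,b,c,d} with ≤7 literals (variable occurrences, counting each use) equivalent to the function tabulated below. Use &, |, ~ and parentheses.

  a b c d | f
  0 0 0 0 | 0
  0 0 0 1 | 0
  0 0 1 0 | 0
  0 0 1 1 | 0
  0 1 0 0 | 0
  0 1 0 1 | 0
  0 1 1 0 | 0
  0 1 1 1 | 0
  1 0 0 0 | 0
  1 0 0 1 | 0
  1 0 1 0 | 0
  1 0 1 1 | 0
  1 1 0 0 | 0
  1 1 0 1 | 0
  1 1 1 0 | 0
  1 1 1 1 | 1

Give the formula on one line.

((~c | (b & a)) & (c & d))

  ~c = 1100110011001100
  (b & a) = 0000000000001111
  (~c | (b & a)) = 1100110011001111
  (c & d) = 0001000100010001
  ((~c | (b & a)) & (c & d)) = 0000000000000001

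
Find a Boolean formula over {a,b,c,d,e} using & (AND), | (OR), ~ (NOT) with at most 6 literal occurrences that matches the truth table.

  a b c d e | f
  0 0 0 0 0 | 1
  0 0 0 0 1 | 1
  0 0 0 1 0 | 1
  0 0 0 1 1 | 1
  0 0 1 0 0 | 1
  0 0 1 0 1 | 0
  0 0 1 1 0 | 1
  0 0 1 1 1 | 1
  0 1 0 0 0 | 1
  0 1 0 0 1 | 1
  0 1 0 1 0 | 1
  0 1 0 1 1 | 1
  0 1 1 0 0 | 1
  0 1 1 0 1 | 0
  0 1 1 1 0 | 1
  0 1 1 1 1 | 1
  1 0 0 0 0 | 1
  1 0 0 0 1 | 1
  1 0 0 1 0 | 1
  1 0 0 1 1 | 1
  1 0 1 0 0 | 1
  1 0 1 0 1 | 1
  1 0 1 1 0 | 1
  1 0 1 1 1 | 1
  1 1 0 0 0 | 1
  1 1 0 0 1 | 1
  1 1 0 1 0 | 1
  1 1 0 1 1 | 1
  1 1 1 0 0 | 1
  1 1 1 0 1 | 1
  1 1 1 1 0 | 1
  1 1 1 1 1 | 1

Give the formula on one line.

  ~e = 10101010101010101010101010101010
  (a | ~e) = 10101010101010101111111111111111
  ~c = 11110000111100001111000011110000
  (d & ~c) = 00110000001100000011000000110000
  ((a | ~e) | (d & ~c)) = 10111010101110101111111111111111
  (((a | ~e) | (d & ~c)) | ~c) = 11111010111110101111111111111111
  (d | (((a | ~e) | (d & ~c)) | ~c)) = 11111011111110111111111111111111

(d | (((a | ~e) | (d & ~c)) | ~c))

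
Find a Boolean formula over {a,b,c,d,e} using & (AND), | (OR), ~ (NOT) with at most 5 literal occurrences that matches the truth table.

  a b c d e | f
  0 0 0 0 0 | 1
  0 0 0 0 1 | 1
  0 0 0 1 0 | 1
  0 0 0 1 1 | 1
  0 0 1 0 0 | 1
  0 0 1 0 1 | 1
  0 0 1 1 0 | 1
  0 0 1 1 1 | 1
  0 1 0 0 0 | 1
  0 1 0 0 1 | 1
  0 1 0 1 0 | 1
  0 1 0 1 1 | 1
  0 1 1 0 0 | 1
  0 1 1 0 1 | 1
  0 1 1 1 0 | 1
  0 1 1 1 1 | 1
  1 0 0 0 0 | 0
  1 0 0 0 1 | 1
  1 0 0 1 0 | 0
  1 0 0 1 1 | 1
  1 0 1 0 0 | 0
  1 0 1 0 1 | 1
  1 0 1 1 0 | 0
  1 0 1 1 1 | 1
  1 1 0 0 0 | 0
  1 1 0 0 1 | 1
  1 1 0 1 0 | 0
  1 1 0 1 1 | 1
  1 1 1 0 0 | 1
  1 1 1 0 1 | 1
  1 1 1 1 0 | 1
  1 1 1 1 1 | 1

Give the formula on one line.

  (c & b) = 00000000000011110000000000001111
  ~a = 11111111111111110000000000000000
  (e | ~a) = 11111111111111110101010101010101
  ((c & b) | (e | ~a)) = 11111111111111110101010101011111

((c & b) | (e | ~a))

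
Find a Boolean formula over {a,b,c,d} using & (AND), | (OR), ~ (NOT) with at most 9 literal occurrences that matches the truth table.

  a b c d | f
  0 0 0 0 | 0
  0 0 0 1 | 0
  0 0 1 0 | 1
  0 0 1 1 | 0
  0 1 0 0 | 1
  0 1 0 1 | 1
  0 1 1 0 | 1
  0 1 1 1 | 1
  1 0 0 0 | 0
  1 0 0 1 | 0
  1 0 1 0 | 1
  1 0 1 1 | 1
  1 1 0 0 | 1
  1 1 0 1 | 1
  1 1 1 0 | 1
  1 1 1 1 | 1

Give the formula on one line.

  (b & c) = 0000001100000011
  ~d = 1010101010101010
  ~b = 1111000011110000
  (~b & a) = 0000000011110000
  (~d | (~b & a)) = 1010101011111010
  ((~d | (~b & a)) & c) = 0010001000110010
  ((b & c) | ((~d | (~b & a)) & c)) = 0010001100110011
  (((b & c) | ((~d | (~b & a)) & c)) | b) = 0010111100111111

(((b & c) | ((~d | (~b & a)) & c)) | b)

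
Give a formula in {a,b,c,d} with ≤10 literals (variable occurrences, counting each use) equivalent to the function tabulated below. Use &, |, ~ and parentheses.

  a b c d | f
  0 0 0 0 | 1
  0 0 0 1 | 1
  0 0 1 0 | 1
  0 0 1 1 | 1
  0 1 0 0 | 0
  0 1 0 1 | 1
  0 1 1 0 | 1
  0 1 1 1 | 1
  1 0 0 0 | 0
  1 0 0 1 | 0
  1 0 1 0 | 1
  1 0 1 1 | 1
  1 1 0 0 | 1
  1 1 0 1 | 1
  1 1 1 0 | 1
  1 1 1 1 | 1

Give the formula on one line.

(((a & b) | (c | ((~b | c) & ~a))) | (d & b))

  (a & b) = 0000000000001111
  ~b = 1111000011110000
  (~b | c) = 1111001111110011
  ~a = 1111111100000000
  ((~b | c) & ~a) = 1111001100000000
  (c | ((~b | c) & ~a)) = 1111001100110011
  ((a & b) | (c | ((~b | c) & ~a))) = 1111001100111111
  (d & b) = 0000010100000101
  (((a & b) | (c | ((~b | c) & ~a))) | (d & b)) = 1111011100111111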